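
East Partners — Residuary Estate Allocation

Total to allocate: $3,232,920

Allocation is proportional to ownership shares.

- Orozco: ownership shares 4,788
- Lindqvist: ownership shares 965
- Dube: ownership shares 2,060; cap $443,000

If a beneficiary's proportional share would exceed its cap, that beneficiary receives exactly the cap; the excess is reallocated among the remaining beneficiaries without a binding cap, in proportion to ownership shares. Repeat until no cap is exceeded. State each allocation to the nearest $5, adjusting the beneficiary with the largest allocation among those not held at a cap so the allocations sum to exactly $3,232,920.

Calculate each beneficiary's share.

Orozco: $2,321,945 | Lindqvist: $467,975 | Dube: $443,000

Total ownership shares = 7,813.
Proportional shares (ignoring caps): Orozco 1,981,213.49; Lindqvist 399,304.72; Dube 852,401.79.
Held at cap: Dube ($443,000); residual $2,789,920 reallocated over remaining ownership shares 5,753.
Redistributed shares: Orozco 2,321,942.81 → $2,321,945; Lindqvist 467,977.19 → $467,975.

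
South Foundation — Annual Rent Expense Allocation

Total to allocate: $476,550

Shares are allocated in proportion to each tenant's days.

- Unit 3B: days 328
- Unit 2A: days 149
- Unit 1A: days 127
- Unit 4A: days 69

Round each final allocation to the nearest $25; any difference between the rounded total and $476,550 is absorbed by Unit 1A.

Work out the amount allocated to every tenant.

Unit 3B: $232,250 · Unit 2A: $105,500 · Unit 1A: $89,950 · Unit 4A: $48,850

Combined days = 673.
Pro-rata amounts: Unit 3B 328/673 × $476,550 = 232,256.17; Unit 2A 149/673 × $476,550 = 105,506.61; Unit 1A 127/673 × $476,550 = 89,928.45; Unit 4A 69/673 × $476,550 = 48,858.77.
At nearest $25: Unit 3B $232,250; Unit 2A $105,500; Unit 1A $89,925; Unit 4A $48,850. Sum = $476,525.
Difference $476,550 − $476,525 = +$25 applied to Unit 1A: Unit 1A becomes $89,950.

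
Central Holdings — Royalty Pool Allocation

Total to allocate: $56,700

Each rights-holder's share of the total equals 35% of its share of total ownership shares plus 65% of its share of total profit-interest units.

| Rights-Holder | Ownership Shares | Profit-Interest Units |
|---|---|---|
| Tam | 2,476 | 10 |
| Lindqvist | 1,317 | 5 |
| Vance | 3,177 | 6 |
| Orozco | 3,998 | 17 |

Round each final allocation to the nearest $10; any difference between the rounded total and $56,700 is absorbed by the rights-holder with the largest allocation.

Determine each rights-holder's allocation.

Totals — ownership shares 10,968, profit-interest units 38.
Composite weights (35% ownership shares + 65% profit-interest units): Tam 0.2501; Lindqvist 0.1276; Vance 0.2040; Orozco 0.4184.
Unrounded shares: Tam 14,178.65; Lindqvist 7,232.26; Vance 11,567.53; Orozco 23,721.56.
Rounded to nearest $10: Tam $14,180; Lindqvist $7,230; Vance $11,570; Orozco $23,720. Sum = $56,700.
No rounding difference to absorb.

Tam: $14,180 | Lindqvist: $7,230 | Vance: $11,570 | Orozco: $23,720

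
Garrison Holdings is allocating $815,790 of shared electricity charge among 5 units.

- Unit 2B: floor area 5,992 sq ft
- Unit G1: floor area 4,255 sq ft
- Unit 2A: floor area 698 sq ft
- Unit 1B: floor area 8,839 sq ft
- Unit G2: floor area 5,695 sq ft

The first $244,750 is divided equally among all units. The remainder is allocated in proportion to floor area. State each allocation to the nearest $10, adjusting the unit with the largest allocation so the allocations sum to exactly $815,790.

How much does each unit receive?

Unit 2B: $183,240; Unit G1: $144,310; Unit 2A: $64,590; Unit 1B: $247,060; Unit G2: $176,590

Equal tier: $244,750 ÷ 5 = $48,950 apiece.
Remainder $571,040 by floor area (total 25,479): Unit 2B 134,293.80 → $134,290; Unit G1 95,363.84 → $95,360; Unit 2A 15,643.70 → $15,640; Unit 1B 198,101.28 → $198,100; Unit G2 127,637.38 → $127,640.
Rounding difference +$10 on remainder applied to Unit 1B.
Totals: Unit 2B $48,950 + $134,290 = $183,240; Unit G1 $48,950 + $95,360 = $144,310; Unit 2A $48,950 + $15,640 = $64,590; Unit 1B $48,950 + $198,110 = $247,060; Unit G2 $48,950 + $127,640 = $176,590.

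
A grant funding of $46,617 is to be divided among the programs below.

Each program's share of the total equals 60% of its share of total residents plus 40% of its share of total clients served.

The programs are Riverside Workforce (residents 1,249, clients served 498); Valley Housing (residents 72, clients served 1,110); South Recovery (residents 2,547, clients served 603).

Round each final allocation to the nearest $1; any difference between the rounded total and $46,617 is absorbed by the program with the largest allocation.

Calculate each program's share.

Riverside Workforce: $13,232 · Valley Housing: $9,882 · South Recovery: $23,503

Totals — residents 3,868, clients served 2,211.
Combined weights (60% residents + 40% clients served): Riverside Workforce 0.2838; Valley Housing 0.2120; South Recovery 0.5042.
Unrounded shares: Riverside Workforce 13,231.70; Valley Housing 9,882.00; South Recovery 23,503.30.
After rounding ($1): Riverside Workforce $13,232; Valley Housing $9,882; South Recovery $23,503. Sum = $46,617.
Sum already equals the total — no adjustment.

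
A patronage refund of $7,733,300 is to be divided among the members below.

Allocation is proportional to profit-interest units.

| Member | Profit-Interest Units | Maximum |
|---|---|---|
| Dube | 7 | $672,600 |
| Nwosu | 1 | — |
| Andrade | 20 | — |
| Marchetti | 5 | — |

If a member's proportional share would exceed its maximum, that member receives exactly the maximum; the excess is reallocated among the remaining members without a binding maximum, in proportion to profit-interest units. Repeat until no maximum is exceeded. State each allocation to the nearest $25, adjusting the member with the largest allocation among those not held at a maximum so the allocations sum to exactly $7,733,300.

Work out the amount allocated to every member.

Dube: $672,600 · Nwosu: $271,575 · Andrade: $5,431,300 · Marchetti: $1,357,825

Combined profit-interest units = 33.
Unconstrained shares: Dube 1,640,396.97; Nwosu 234,342.42; Andrade 4,686,848.48; Marchetti 1,171,712.12.
Cap binds for Dube ($672,600); remaining pool $7,060,700 reallocated over remaining profit-interest units 26.
Remaining shares: Nwosu 271,565.38 → $271,575; Andrade 5,431,307.69 → $5,431,300; Marchetti 1,357,826.92 → $1,357,825.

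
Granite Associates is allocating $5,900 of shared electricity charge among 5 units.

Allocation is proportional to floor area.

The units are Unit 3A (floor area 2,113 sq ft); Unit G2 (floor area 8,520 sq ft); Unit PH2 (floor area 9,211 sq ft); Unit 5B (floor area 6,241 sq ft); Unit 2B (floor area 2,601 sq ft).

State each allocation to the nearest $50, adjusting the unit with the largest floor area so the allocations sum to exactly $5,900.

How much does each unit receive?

Unit 3A: $450; Unit G2: $1,750; Unit PH2: $1,850; Unit 5B: $1,300; Unit 2B: $550

Floor area total: 28,686.
Raw shares: Unit 3A 2,113/28,686 × $5,900 = 434.59; Unit G2 8,520/28,686 × $5,900 = 1,752.35; Unit PH2 9,211/28,686 × $5,900 = 1,894.47; Unit 5B 6,241/28,686 × $5,900 = 1,283.62; Unit 2B 2,601/28,686 × $5,900 = 534.96.
Rounded to nearest $50: Unit 3A $450; Unit G2 $1,750; Unit PH2 $1,900; Unit 5B $1,300; Unit 2B $550. Sum = $5,950.
Difference $5,900 − $5,950 = −$50 applied to largest floor area (Unit PH2): Unit PH2 becomes $1,850.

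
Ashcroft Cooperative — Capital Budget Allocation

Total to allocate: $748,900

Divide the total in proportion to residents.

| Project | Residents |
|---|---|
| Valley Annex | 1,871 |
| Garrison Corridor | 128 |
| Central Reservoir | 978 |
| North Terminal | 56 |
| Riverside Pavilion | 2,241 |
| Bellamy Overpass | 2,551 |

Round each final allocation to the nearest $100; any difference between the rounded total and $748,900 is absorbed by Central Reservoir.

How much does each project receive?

Valley Annex: $179,100 · Garrison Corridor: $12,300 · Central Reservoir: $93,500 · North Terminal: $5,400 · Riverside Pavilion: $214,500 · Bellamy Overpass: $244,100

Combined residents = 7,825.
Pro-rata amounts: Valley Annex 1,871/7,825 × $748,900 = 179,066.06; Garrison Corridor 128/7,825 × $748,900 = 12,250.38; Central Reservoir 978/7,825 × $748,900 = 93,600.54; North Terminal 56/7,825 × $748,900 = 5,359.54; Riverside Pavilion 2,241/7,825 × $748,900 = 214,477.30; Bellamy Overpass 2,551/7,825 × $748,900 = 244,146.19.
At nearest $100: Valley Annex $179,100; Garrison Corridor $12,300; Central Reservoir $93,600; North Terminal $5,400; Riverside Pavilion $214,500; Bellamy Overpass $244,100. Sum = $749,000.
Difference $748,900 − $749,000 = −$100 applied to Central Reservoir: Central Reservoir becomes $93,500.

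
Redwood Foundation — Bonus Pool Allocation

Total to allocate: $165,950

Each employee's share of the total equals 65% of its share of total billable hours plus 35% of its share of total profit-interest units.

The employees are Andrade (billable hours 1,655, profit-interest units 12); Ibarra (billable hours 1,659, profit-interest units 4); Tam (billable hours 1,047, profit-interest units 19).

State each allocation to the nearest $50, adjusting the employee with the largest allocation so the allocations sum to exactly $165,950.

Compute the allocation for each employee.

Andrade: $60,850; Ibarra: $47,650; Tam: $57,450

Billable hours total 4,361; profit-interest units total 35.
Composite weights (65% billable hours + 35% profit-interest units): Andrade 0.3667; Ibarra 0.2873; Tam 0.3461.
Raw shares: Andrade 60,849.73; Ibarra 47,672.67; Tam 57,427.60.
After rounding ($50): Andrade $60,850; Ibarra $47,650; Tam $57,450. Sum = $165,950.
No rounding difference to absorb.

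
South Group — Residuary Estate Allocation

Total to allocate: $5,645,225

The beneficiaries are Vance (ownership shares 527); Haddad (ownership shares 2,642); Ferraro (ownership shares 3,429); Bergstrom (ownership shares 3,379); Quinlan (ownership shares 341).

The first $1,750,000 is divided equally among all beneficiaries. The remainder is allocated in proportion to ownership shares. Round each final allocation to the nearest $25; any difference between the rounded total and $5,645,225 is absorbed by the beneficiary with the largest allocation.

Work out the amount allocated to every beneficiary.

Vance: $548,950 · Haddad: $1,347,400 · Ferraro: $1,644,525 · Bergstrom: $1,625,625 · Quinlan: $478,725

Equal tier: $1,750,000 ÷ 5 = $350,000 apiece.
Remainder $3,895,225 by ownership shares (total 10,318): Vance 198,951.69 → $198,950; Haddad 997,401.09 → $997,400; Ferraro 1,294,507.32 → $1,294,500; Bergstrom 1,275,631.45 → $1,275,625; Quinlan 128,733.45 → $128,725.
Rounding difference +$25 on remainder applied to Ferraro.
Totals: Vance $350,000 + $198,950 = $548,950; Haddad $350,000 + $997,400 = $1,347,400; Ferraro $350,000 + $1,294,525 = $1,644,525; Bergstrom $350,000 + $1,275,625 = $1,625,625; Quinlan $350,000 + $128,725 = $478,725.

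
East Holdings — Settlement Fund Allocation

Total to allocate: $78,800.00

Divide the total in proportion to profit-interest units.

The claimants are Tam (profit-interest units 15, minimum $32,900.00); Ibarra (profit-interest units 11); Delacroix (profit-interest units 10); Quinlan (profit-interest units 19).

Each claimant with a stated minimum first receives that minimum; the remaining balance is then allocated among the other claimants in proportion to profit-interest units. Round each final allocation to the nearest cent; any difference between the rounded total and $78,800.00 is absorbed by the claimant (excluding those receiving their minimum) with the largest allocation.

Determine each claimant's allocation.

Tam: $32,900.00 · Ibarra: $12,622.50 · Delacroix: $11,475.00 · Quinlan: $21,802.50

Guaranteed amounts: Tam $32,900.00. Balance $45,900.00.
Balance split over remaining profit-interest units 40: Ibarra 12,622.5000 → $12,622.50; Delacroix 11,475.0000 → $11,475.00; Quinlan 21,802.5000 → $21,802.50.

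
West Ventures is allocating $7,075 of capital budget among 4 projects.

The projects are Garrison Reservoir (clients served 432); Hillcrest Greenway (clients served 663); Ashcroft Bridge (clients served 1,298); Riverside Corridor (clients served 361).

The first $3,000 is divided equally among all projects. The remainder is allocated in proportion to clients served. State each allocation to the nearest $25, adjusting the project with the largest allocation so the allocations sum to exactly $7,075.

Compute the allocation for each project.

Garrison Reservoir: $1,400 | Hillcrest Greenway: $1,725 | Ashcroft Bridge: $2,675 | Riverside Corridor: $1,275

$3,000 shared equally gives $750 per project.
Remainder $4,075 by clients served (total 2,754): Garrison Reservoir 639.22 → $650; Hillcrest Greenway 981.02 → $975; Ashcroft Bridge 1,920.61 → $1,925; Riverside Corridor 534.16 → $525.
Totals: Garrison Reservoir $750 + $650 = $1,400; Hillcrest Greenway $750 + $975 = $1,725; Ashcroft Bridge $750 + $1,925 = $2,675; Riverside Corridor $750 + $525 = $1,275.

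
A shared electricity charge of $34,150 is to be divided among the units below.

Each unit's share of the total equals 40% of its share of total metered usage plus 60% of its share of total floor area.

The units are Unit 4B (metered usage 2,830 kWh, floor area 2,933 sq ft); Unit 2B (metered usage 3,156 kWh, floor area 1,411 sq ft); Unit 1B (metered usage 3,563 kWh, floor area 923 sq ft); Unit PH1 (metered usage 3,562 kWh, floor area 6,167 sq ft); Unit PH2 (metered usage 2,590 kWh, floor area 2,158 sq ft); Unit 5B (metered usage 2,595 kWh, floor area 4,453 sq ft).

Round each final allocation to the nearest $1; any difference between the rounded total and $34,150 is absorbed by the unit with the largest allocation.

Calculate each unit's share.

Metered usage total 18,296; floor area total 18,045.
Composite weights (40% metered usage + 60% floor area): Unit 4B 0.1594; Unit 2B 0.1159; Unit 1B 0.1086; Unit PH1 0.2829; Unit PH2 0.1284; Unit 5B 0.2048.
Raw shares: Unit 4B 5,443.32; Unit 2B 3,958.49; Unit 1B 3,708.24; Unit PH1 9,662.02; Unit PH2 4,384.12; Unit 5B 6,993.81.
After rounding ($1): Unit 4B $5,443; Unit 2B $3,958; Unit 1B $3,708; Unit PH1 $9,662; Unit PH2 $4,384; Unit 5B $6,994. Sum = $34,149.
Difference $34,150 − $34,149 = +$1 applied to largest allocation (Unit PH1): Unit PH1 becomes $9,663.

Unit 4B: $5,443 | Unit 2B: $3,958 | Unit 1B: $3,708 | Unit PH1: $9,663 | Unit PH2: $4,384 | Unit 5B: $6,994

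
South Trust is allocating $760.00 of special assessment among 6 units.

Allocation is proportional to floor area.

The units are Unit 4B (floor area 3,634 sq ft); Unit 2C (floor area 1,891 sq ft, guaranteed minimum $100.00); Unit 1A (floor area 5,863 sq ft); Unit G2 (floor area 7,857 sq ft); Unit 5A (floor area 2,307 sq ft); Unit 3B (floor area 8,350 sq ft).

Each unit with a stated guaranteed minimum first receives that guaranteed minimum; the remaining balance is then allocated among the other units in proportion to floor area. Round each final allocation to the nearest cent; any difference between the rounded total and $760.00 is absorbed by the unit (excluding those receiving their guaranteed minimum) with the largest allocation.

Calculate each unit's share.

Unit 4B: $85.62; Unit 2C: $100.00; Unit 1A: $138.15; Unit G2: $185.13; Unit 5A: $54.36; Unit 3B: $196.74

Fund the minimums — Unit 2C $100.00. Remaining pool $660.00.
Remaining pool split over remaining floor area 28,011: Unit 4B 85.6249 → $85.62; Unit 1A 138.14501 → $138.15; Unit G2 185.1280 → $185.13; Unit 5A 54.3579 → $54.36; Unit 3B 196.7441 → $196.74.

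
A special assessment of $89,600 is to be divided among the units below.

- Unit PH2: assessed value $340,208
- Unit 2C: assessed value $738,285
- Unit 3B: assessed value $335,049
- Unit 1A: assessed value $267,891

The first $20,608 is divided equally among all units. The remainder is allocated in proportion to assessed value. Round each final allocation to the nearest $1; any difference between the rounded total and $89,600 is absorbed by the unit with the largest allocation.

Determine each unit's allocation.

Unit PH2: $19,111; Unit 2C: $35,445; Unit 3B: $18,900; Unit 1A: $16,144

First tranche $20,608 split equally: $5,152 each.
Remainder $68,992 by assessed value (total 1,681,433): Unit PH2 13,959.30 → $13,959; Unit 2C 30,293.06 → $30,293; Unit 3B 13,747.62 → $13,748; Unit 1A 10,992.01 → $10,992.
Totals: Unit PH2 $5,152 + $13,959 = $19,111; Unit 2C $5,152 + $30,293 = $35,445; Unit 3B $5,152 + $13,748 = $18,900; Unit 1A $5,152 + $10,992 = $16,144.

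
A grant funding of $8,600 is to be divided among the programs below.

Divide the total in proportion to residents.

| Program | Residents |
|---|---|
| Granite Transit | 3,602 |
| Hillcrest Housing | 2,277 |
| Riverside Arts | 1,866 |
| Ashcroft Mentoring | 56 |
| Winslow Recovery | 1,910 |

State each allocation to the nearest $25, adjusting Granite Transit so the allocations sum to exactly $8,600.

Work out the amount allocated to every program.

Residents total: 9,711.
Raw shares: Granite Transit 3,602/9,711 × $8,600 = 3,189.91; Hillcrest Housing 2,277/9,711 × $8,600 = 2,016.50; Riverside Arts 1,866/9,711 × $8,600 = 1,652.52; Ashcroft Mentoring 56/9,711 × $8,600 = 49.59; Winslow Recovery 1,910/9,711 × $8,600 = 1,691.48.
After rounding ($25): Granite Transit $3,200; Hillcrest Housing $2,025; Riverside Arts $1,650; Ashcroft Mentoring $50; Winslow Recovery $1,700. Sum = $8,625.
Difference $8,600 − $8,625 = −$25 applied to Granite Transit: Granite Transit becomes $3,175.

Granite Transit: $3,175 | Hillcrest Housing: $2,025 | Riverside Arts: $1,650 | Ashcroft Mentoring: $50 | Winslow Recovery: $1,700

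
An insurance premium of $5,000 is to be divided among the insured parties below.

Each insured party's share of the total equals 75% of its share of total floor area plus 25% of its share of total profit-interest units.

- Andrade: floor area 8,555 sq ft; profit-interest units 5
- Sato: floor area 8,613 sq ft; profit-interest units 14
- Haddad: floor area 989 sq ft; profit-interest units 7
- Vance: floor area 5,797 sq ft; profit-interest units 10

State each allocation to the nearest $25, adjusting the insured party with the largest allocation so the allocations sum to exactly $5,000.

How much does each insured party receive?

Andrade: $1,525 · Sato: $1,825 · Haddad: $400 · Vance: $1,250

Floor area total 23,954; profit-interest units total 36.
Composite weights (75% floor area + 25% profit-interest units): Andrade 0.3026; Sato 0.3669; Haddad 0.0796; Vance 0.2509.
Pro-rata amounts: Andrade 1,512.90; Sato 1,834.48; Haddad 397.88; Vance 1,254.74.
Rounded to nearest $25: Andrade $1,525; Sato $1,825; Haddad $400; Vance $1,250. Sum = $5,000.
Rounded total matches; no reconciliation needed.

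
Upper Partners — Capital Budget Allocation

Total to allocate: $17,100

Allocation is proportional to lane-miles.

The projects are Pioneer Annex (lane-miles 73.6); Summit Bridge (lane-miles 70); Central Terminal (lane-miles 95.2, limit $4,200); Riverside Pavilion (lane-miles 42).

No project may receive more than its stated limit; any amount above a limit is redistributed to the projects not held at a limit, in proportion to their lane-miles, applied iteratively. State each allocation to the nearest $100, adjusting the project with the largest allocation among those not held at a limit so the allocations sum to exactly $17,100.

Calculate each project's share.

Sum of lane-miles: 280.8.
Proportional shares (ignoring caps): Pioneer Annex 4,482.05; Summit Bridge 4,262.82; Central Terminal 5,797.44; Riverside Pavilion 2,557.69.
Held at cap: Central Terminal ($4,200); residual $12,900 reallocated over remaining lane-miles 185.6.
Remaining shares: Pioneer Annex 5,115.52 → $5,100; Summit Bridge 4,865.30 → $4,900; Riverside Pavilion 2,919.18 → $2,900.

Pioneer Annex: $5,100; Summit Bridge: $4,900; Central Terminal: $4,200; Riverside Pavilion: $2,900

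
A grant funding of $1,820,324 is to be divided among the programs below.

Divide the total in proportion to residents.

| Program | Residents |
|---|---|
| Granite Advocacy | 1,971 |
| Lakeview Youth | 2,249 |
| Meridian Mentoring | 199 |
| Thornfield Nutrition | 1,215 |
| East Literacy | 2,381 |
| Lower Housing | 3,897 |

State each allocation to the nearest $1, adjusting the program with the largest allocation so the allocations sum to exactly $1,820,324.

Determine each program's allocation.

Granite Advocacy: $301,197; Lakeview Youth: $343,679; Meridian Mentoring: $30,410; Thornfield Nutrition: $185,669; East Literacy: $363,851; Lower Housing: $595,518

Residents total: 11,912.
Pro-rata amounts: Granite Advocacy 1,971/11,912 × $1,820,324 = 301,196.99; Lakeview Youth 2,249/11,912 × $1,820,324 = 343,679.37; Meridian Mentoring 199/11,912 × $1,820,324 = 30,410.05; Thornfield Nutrition 1,215/11,912 × $1,820,324 = 185,669.38; East Literacy 2,381/11,912 × $1,820,324 = 363,850.86; Lower Housing 3,897/11,912 × $1,820,324 = 595,517.35.
Rounded to nearest $1: Granite Advocacy $301,197; Lakeview Youth $343,679; Meridian Mentoring $30,410; Thornfield Nutrition $185,669; East Literacy $363,851; Lower Housing $595,517. Sum = $1,820,323.
Difference $1,820,324 − $1,820,323 = +$1 applied to largest allocation (Lower Housing): Lower Housing becomes $595,518.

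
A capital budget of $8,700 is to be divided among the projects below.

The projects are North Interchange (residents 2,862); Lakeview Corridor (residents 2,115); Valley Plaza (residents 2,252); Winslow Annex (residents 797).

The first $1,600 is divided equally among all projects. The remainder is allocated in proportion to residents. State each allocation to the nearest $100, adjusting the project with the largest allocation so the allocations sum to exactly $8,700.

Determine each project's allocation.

First tranche $1,600 split equally: $400 each.
Remainder $7,100 by residents (total 8,026): North Interchange 2,531.80 → $2,500; Lakeview Corridor 1,870.98 → $1,900; Valley Plaza 1,992.18 → $2,000; Winslow Annex 705.05 → $700.
Totals: North Interchange $400 + $2,500 = $2,900; Lakeview Corridor $400 + $1,900 = $2,300; Valley Plaza $400 + $2,000 = $2,400; Winslow Annex $400 + $700 = $1,100.

North Interchange: $2,900 | Lakeview Corridor: $2,300 | Valley Plaza: $2,400 | Winslow Annex: $1,100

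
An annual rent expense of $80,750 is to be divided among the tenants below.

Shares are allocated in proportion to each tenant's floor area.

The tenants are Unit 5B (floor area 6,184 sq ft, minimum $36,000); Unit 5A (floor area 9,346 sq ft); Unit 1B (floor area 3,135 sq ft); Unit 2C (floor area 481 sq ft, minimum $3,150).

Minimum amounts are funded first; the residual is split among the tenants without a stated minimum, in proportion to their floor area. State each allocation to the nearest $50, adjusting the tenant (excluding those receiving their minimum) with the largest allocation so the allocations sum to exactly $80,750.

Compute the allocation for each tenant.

Unit 5B: $36,000 · Unit 5A: $31,150 · Unit 1B: $10,450 · Unit 2C: $3,150

Minimums first: Unit 5B $36,000; Unit 2C $3,150. Residual $41,600.
Residual split over remaining floor area 12,481: Unit 5A 31,150.84 → $31,150; Unit 1B 10,449.16 → $10,450.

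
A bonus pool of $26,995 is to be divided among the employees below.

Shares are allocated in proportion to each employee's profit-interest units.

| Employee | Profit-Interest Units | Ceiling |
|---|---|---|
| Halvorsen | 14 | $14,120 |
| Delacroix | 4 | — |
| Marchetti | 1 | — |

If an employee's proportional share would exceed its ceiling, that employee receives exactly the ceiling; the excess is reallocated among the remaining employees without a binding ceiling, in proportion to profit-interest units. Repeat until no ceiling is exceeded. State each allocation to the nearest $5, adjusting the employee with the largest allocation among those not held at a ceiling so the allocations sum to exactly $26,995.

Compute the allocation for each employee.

Sum of profit-interest units: 19.
Unconstrained shares: Halvorsen 19,891.05; Delacroix 5,683.16; Marchetti 1,420.79.
Cap binds for Halvorsen ($14,120); balance $12,875 reallocated over remaining profit-interest units 5.
Shares after redistribution: Delacroix 10,300.00 → $10,300; Marchetti 2,575.00 → $2,575.

Halvorsen: $14,120 · Delacroix: $10,300 · Marchetti: $2,575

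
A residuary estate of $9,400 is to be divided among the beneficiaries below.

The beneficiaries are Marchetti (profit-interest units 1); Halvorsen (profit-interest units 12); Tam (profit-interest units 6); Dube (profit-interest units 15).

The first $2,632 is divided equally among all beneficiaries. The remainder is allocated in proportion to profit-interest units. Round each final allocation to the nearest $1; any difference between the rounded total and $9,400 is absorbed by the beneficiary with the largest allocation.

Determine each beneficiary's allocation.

Marchetti: $857; Halvorsen: $3,047; Tam: $1,852; Dube: $3,644

Equal tier: $2,632 ÷ 4 = $658 apiece.
Remainder $6,768 by profit-interest units (total 34): Marchetti 199.06 → $199; Halvorsen 2,388.71 → $2,389; Tam 1,194.35 → $1,194; Dube 2,985.88 → $2,986.
Totals: Marchetti $658 + $199 = $857; Halvorsen $658 + $2,389 = $3,047; Tam $658 + $1,194 = $1,852; Dube $658 + $2,986 = $3,644.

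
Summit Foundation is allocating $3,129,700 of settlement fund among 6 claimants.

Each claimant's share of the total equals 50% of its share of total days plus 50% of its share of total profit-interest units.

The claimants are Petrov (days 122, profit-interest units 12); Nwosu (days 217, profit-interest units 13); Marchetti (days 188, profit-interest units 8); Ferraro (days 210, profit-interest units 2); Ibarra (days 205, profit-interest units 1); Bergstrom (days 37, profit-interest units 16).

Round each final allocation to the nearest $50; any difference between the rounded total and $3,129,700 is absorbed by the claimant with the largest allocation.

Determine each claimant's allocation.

Petrov: $556,150 | Nwosu: $738,050 | Marchetti: $541,250 | Ferraro: $395,850 | Ibarra: $357,750 | Bergstrom: $540,650

Days total 979; profit-interest units total 52.
Combined weights (50% days + 50% profit-interest units): Petrov 0.1777; Nwosu 0.2358; Marchetti 0.1729; Ferraro 0.1265; Ibarra 0.1143; Bergstrom 0.1727.
Pro-rata amounts: Petrov 556,126.07; Nwosu 738,068.94; Marchetti 541,248.50; Ferraro 395,854.06; Ibarra 357,768.70; Bergstrom 540,633.73.
Rounded to nearest $50: Petrov $556,150; Nwosu $738,050; Marchetti $541,250; Ferraro $395,850; Ibarra $357,750; Bergstrom $540,650. Sum = $3,129,700.
Rounded total matches; no reconciliation needed.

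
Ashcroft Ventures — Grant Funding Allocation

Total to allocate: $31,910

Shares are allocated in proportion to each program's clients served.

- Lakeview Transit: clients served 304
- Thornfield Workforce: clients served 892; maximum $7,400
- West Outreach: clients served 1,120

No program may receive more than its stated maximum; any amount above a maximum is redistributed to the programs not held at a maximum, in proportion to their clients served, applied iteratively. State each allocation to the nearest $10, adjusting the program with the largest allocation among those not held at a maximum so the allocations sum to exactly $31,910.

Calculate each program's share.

Sum of clients served: 2,316.
Proportional shares (ignoring caps): Lakeview Transit 4,188.53; Thornfield Workforce 12,290.03; West Outreach 15,431.43.
Cap binds for Thornfield Workforce ($7,400); balance $24,510 reallocated over remaining clients served 1,424.
Redistributed shares: Lakeview Transit 5,232.47 → $5,230; West Outreach 19,277.53 → $19,280.

Lakeview Transit: $5,230; Thornfield Workforce: $7,400; West Outreach: $19,280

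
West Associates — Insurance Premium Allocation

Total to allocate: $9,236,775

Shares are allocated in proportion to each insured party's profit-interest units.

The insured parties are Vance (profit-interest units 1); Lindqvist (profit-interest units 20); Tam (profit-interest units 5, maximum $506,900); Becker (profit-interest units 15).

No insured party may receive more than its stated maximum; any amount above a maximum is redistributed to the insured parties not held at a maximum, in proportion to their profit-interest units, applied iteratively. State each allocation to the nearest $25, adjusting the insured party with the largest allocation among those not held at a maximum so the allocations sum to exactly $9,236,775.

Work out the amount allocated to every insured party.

Vance: $242,500 | Lindqvist: $4,849,925 | Tam: $506,900 | Becker: $3,637,450

Sum of profit-interest units: 41.
Unconstrained shares: Vance 225,287.20; Lindqvist 4,505,743.90; Tam 1,126,435.98; Becker 3,379,307.93.
Cap binds for Tam ($506,900); balance $8,729,875 reallocated over remaining profit-interest units 36.
Shares after redistribution: Vance 242,496.53 → $242,500; Lindqvist 4,849,930.56 → $4,849,925; Becker 3,637,447.92 → $3,637,450.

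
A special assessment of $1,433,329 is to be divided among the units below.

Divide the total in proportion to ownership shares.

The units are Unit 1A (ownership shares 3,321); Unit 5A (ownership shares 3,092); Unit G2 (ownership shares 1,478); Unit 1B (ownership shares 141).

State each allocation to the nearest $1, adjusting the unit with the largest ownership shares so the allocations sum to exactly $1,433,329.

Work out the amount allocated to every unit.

Ownership shares total: 8,032.
Proportional shares: Unit 1A 3,321/8,032 × $1,433,329 = 592,640.14; Unit 5A 3,092/8,032 × $1,433,329 = 551,774.56; Unit G2 1,478/8,032 × $1,433,329 = 263,752.52; Unit 1B 141/8,032 × $1,433,329 = 25,161.78.
After rounding ($1): Unit 1A $592,640; Unit 5A $551,775; Unit G2 $263,753; Unit 1B $25,162. Sum = $1,433,330.
Difference $1,433,329 − $1,433,330 = −$1 applied to largest ownership shares (Unit 1A): Unit 1A becomes $592,639.

Unit 1A: $592,639 | Unit 5A: $551,775 | Unit G2: $263,753 | Unit 1B: $25,162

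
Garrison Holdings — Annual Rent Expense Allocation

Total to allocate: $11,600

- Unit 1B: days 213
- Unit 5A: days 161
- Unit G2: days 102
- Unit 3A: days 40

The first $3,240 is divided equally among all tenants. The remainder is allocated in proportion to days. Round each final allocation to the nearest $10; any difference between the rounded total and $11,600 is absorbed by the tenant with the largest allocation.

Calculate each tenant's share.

First tranche $3,240 split equally: $810 each.
Remainder $8,360 by days (total 516): Unit 1B 3,450.93 → $3,450; Unit 5A 2,608.45 → $2,610; Unit G2 1,652.56 → $1,650; Unit 3A 648.06 → $650.
Totals: Unit 1B $810 + $3,450 = $4,260; Unit 5A $810 + $2,610 = $3,420; Unit G2 $810 + $1,650 = $2,460; Unit 3A $810 + $650 = $1,460.

Unit 1B: $4,260 | Unit 5A: $3,420 | Unit G2: $2,460 | Unit 3A: $1,460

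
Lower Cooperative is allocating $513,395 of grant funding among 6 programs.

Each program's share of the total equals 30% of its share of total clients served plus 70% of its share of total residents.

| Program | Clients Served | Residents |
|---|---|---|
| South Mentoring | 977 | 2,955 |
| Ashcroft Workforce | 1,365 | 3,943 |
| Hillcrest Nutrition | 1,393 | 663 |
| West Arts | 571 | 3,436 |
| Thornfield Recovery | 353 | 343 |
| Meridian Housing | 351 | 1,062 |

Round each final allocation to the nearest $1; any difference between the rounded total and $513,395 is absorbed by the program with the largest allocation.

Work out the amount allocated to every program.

South Mentoring: $115,663 · Ashcroft Workforce: $156,221 · Hillcrest Nutrition: $62,036 · West Arts: $117,120 · Thornfield Recovery: $20,791 · Meridian Housing: $41,564

Totals — clients served 5,010, residents 12,402.
Combined weights (30% clients served + 70% residents): South Mentoring 0.2253; Ashcroft Workforce 0.3043; Hillcrest Nutrition 0.1208; West Arts 0.2281; Thornfield Recovery 0.0405; Meridian Housing 0.0810.
Unrounded shares: South Mentoring 115,663.07; Ashcroft Workforce 156,220.63; Hillcrest Nutrition 62,035.86; West Arts 117,119.81; Thornfield Recovery 20,791.22; Meridian Housing 41,564.41.
Rounded to nearest $1: South Mentoring $115,663; Ashcroft Workforce $156,221; Hillcrest Nutrition $62,036; West Arts $117,120; Thornfield Recovery $20,791; Meridian Housing $41,564. Sum = $513,395.
No rounding difference to absorb.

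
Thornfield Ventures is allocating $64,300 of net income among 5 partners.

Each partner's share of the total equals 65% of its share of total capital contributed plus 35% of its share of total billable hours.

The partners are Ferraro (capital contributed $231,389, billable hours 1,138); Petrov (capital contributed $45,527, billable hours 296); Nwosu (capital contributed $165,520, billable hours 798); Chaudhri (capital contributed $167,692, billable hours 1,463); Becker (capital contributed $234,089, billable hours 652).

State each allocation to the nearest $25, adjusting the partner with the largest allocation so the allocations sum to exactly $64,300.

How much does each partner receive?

Totals — capital contributed 844,217, billable hours 4,347.
Blended shares (65% capital contributed + 35% billable hours): Ferraro 0.2698; Petrov 0.0589; Nwosu 0.1917; Chaudhri 0.2469; Becker 0.2327.
Pro-rata amounts: Ferraro 17,347.05; Petrov 3,786.36; Nwosu 12,325.82; Chaudhri 15,876.14; Becker 14,964.63.
Rounded to nearest $25: Ferraro $17,350; Petrov $3,775; Nwosu $12,325; Chaudhri $15,875; Becker $14,975. Sum = $64,300.
No rounding difference to absorb.

Ferraro: $17,350 | Petrov: $3,775 | Nwosu: $12,325 | Chaudhri: $15,875 | Becker: $14,975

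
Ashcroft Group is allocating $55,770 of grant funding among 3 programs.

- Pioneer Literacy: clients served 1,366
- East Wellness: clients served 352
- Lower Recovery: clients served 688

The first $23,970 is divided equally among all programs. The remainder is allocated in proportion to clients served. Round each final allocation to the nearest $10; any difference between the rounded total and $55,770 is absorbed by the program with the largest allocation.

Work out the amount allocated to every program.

First tranche $23,970 split equally: $7,990 each.
Remainder $31,800 by clients served (total 2,406): Pioneer Literacy 18,054.36 → $18,050; East Wellness 4,652.37 → $4,650; Lower Recovery 9,093.27 → $9,090.
Rounding difference +$10 on remainder applied to Pioneer Literacy.
Totals: Pioneer Literacy $7,990 + $18,060 = $26,050; East Wellness $7,990 + $4,650 = $12,640; Lower Recovery $7,990 + $9,090 = $17,080.

Pioneer Literacy: $26,050 · East Wellness: $12,640 · Lower Recovery: $17,080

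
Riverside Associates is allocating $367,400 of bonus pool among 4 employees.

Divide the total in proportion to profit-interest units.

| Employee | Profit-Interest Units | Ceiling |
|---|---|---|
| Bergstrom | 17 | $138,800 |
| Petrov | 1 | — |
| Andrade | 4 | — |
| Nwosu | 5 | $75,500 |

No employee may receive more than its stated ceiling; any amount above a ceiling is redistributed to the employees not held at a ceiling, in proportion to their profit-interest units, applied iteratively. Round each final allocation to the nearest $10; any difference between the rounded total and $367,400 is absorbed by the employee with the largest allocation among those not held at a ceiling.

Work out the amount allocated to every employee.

Total profit-interest units = 27.
Unconstrained shares: Bergstrom 231,325.93; Petrov 13,607.41; Andrade 54,429.63; Nwosu 68,037.04.
Cap binds for Bergstrom ($138,800); balance $228,600 reallocated over remaining profit-interest units 10.
Cap binds for Nwosu ($75,500); balance $153,100 reallocated over remaining profit-interest units 5.
Shares after redistribution: Petrov 30,620.00 → $30,620; Andrade 122,480.00 → $122,480.

Bergstrom: $138,800; Petrov: $30,620; Andrade: $122,480; Nwosu: $75,500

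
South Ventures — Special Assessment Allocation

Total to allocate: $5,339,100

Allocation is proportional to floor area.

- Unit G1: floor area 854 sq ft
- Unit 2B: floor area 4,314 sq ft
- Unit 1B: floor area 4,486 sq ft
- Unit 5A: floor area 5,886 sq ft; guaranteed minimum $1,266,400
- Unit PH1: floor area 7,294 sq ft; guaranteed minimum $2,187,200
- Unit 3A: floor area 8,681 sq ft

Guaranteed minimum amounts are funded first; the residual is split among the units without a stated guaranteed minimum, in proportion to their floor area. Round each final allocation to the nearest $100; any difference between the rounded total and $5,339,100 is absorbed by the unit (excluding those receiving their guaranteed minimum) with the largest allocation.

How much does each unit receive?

Fund the minimums — Unit 5A $1,266,400; Unit PH1 $2,187,200. Balance $1,885,500.
Balance split over remaining floor area 18,335: Unit G1 87,822.03 → $87,800; Unit 2B 443,634.96 → $443,600; Unit 1B 461,322.77 → $461,300; Unit 3A 892,720.23 → $892,700.
Rounding difference +$100 applied to Unit 3A → $892,800.

Unit G1: $87,800 | Unit 2B: $443,600 | Unit 1B: $461,300 | Unit 5A: $1,266,400 | Unit PH1: $2,187,200 | Unit 3A: $892,800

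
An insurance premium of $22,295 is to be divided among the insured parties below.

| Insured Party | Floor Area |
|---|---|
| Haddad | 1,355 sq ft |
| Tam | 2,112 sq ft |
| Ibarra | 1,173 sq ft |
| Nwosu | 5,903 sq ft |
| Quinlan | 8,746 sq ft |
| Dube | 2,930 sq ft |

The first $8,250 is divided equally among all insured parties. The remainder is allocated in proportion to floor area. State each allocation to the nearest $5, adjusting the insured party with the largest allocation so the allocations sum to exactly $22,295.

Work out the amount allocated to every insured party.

Equal tier: $8,250 ÷ 6 = $1,375 apiece.
Remainder $14,045 by floor area (total 22,219): Haddad 856.52 → $855; Tam 1,335.03 → $1,335; Ibarra 741.47 → $740; Nwosu 3,731.38 → $3,730; Quinlan 5,528.49 → $5,530; Dube 1,852.10 → $1,850.
Rounding difference +$5 on remainder applied to Quinlan.
Totals: Haddad $1,375 + $855 = $2,230; Tam $1,375 + $1,335 = $2,710; Ibarra $1,375 + $740 = $2,115; Nwosu $1,375 + $3,730 = $5,105; Quinlan $1,375 + $5,535 = $6,910; Dube $1,375 + $1,850 = $3,225.

Haddad: $2,230 | Tam: $2,710 | Ibarra: $2,115 | Nwosu: $5,105 | Quinlan: $6,910 | Dube: $3,225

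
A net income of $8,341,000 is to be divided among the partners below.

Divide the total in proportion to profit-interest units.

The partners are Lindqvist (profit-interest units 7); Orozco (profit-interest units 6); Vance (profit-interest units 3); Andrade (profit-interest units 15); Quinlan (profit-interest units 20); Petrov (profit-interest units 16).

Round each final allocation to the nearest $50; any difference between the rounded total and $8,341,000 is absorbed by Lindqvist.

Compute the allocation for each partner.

Lindqvist: $871,400 · Orozco: $746,950 · Vance: $373,500 · Andrade: $1,867,400 · Quinlan: $2,489,850 · Petrov: $1,991,900

Sum of profit-interest units: 67.
Unrounded shares: Lindqvist 7/67 × $8,341,000 = 871,447.76; Orozco 6/67 × $8,341,000 = 746,955.22; Vance 3/67 × $8,341,000 = 373,477.61; Andrade 15/67 × $8,341,000 = 1,867,388.06; Quinlan 20/67 × $8,341,000 = 2,489,850.75; Petrov 16/67 × $8,341,000 = 1,991,880.60.
Rounded to nearest $50: Lindqvist $871,450; Orozco $746,950; Vance $373,500; Andrade $1,867,400; Quinlan $2,489,850; Petrov $1,991,900. Sum = $8,341,050.
Difference $8,341,000 − $8,341,050 = −$50 applied to Lindqvist: Lindqvist becomes $871,400.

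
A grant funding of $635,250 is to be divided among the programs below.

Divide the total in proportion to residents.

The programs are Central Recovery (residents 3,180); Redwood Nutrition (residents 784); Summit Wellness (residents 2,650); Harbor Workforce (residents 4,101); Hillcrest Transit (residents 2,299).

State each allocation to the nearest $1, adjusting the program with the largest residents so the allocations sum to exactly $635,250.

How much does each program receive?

Total residents = 3,180 + 784 + 2,650 + 4,101 + 2,299 = 13,014.
Proportional shares: Central Recovery 155,224.76; Redwood Nutrition 38,269.25; Summit Wellness 129,353.96; Harbor Workforce 200,181.36; Hillcrest Transit 112,220.67.
After rounding ($1): Central Recovery $155,225; Redwood Nutrition $38,269; Summit Wellness $129,354; Harbor Workforce $200,181; Hillcrest Transit $112,221. Sum = $635,250.
Rounded total matches; no reconciliation needed.

Central Recovery: $155,225 | Redwood Nutrition: $38,269 | Summit Wellness: $129,354 | Harbor Workforce: $200,181 | Hillcrest Transit: $112,221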